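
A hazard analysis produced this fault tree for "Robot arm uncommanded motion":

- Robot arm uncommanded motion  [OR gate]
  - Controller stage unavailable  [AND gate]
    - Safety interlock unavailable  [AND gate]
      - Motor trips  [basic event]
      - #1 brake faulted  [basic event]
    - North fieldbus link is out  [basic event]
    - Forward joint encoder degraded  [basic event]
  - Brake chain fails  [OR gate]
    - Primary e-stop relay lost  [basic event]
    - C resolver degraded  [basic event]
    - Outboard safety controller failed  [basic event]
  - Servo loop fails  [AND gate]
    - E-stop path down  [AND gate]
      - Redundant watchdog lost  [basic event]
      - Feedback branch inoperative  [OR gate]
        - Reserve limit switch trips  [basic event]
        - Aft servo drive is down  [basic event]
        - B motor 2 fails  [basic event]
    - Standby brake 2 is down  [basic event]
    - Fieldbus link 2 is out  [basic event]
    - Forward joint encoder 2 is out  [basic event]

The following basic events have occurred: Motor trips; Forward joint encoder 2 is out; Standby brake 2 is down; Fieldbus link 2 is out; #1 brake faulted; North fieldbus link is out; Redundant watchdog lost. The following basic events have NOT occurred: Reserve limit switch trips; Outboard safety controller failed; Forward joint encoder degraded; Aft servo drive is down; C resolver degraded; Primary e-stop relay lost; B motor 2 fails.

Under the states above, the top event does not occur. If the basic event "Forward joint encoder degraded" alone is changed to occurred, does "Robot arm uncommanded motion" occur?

Counterfactual: set "Forward joint encoder degraded" to occurred.
Safety interlock unavailable [AND]: Motor trips=occurs, #1 brake faulted=occurs → all inputs occur → occurs.
Controller stage unavailable [AND]: Safety interlock unavailable=occurs, North fieldbus link is out=occurs, Forward joint encoder degraded=occurs → all inputs occur → occurs.
Brake chain fails [OR]: Primary e-stop relay lost=not, C resolver degraded=not, Outboard safety controller failed=not → no input occurs → does not occur.
Feedback branch inoperative [OR]: Reserve limit switch trips=not, Aft servo drive is down=not, B motor 2 fails=not → no input occurs → does not occur.
E-stop path down [AND]: Redundant watchdog lost=occurs, Feedback branch inoperative=not → not all inputs occur → does not occur.
Servo loop fails [AND]: E-stop path down=not, Standby brake 2 is down=occurs, Fieldbus link 2 is out=occurs, Forward joint encoder 2 is out=occurs → not all inputs occur → does not occur.
Robot arm uncommanded motion [OR]: Controller stage unavailable=occurs, Brake chain fails=not, Servo loop fails=not → at least one input occurs → occurs.

Yes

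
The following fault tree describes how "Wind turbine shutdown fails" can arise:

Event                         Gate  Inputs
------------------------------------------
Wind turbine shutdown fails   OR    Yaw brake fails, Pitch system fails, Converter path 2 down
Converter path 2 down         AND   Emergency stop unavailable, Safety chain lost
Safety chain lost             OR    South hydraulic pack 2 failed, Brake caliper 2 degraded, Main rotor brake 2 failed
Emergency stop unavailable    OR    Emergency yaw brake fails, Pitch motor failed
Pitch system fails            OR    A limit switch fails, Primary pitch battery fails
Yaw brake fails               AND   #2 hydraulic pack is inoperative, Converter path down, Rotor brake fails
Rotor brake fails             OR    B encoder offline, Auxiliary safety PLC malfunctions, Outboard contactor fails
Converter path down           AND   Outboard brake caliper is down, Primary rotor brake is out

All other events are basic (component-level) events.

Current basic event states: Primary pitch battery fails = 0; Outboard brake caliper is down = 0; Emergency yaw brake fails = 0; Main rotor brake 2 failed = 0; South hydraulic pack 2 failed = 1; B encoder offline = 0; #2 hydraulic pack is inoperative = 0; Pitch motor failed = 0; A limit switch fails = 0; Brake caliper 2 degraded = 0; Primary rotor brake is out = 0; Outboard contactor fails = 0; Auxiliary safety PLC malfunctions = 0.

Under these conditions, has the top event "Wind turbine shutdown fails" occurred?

Converter path down [AND]: Outboard brake caliper is down=not, Primary rotor brake is out=not → not all inputs occur → does not occur.
Rotor brake fails [OR]: B encoder offline=not, Auxiliary safety PLC malfunctions=not, Outboard contactor fails=not → no input occurs → does not occur.
Yaw brake fails [AND]: #2 hydraulic pack is inoperative=not, Converter path down=not, Rotor brake fails=not → not all inputs occur → does not occur.
Pitch system fails [OR]: A limit switch fails=not, Primary pitch battery fails=not → no input occurs → does not occur.
Emergency stop unavailable [OR]: Emergency yaw brake fails=not, Pitch motor failed=not → no input occurs → does not occur.
Safety chain lost [OR]: South hydraulic pack 2 failed=occurs, Brake caliper 2 degraded=not, Main rotor brake 2 failed=not → at least one input occurs → occurs.
Converter path 2 down [AND]: Emergency stop unavailable=not, Safety chain lost=occurs → not all inputs occur → does not occur.
Wind turbine shutdown fails [OR]: Yaw brake fails=not, Pitch system fails=not, Converter path 2 down=not → no input occurs → does not occur.

No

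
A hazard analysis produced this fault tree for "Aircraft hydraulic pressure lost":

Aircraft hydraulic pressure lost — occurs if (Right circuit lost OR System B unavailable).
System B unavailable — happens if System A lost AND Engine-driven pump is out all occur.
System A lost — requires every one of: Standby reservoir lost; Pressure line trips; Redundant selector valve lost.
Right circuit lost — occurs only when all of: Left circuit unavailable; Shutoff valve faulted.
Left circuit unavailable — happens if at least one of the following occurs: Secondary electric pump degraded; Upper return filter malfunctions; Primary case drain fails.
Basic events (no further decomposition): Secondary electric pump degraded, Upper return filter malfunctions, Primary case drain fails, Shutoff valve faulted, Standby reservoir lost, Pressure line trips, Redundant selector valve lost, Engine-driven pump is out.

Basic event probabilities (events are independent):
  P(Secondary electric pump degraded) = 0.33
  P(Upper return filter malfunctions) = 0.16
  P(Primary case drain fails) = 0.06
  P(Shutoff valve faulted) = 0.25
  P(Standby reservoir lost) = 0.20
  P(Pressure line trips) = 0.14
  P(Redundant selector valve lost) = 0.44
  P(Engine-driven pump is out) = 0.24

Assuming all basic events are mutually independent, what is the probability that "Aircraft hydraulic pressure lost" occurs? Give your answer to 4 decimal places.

P(Left circuit unavailable) [OR] = 1 − (1−0.33) × (1−0.16) × (1−0.06) = 0.470968
P(Right circuit lost) [AND] = 0.470968 × 0.25 = 0.117742
P(System A lost) [AND] = 0.20 × 0.14 × 0.44 = 0.012320
P(System B unavailable) [AND] = 0.012320 × 0.24 = 0.002957
P(Aircraft hydraulic pressure lost) [OR] = 1 − (1−0.117742) × (1−0.002957) = 0.120351
Rounded to 4 decimal places: P(Aircraft hydraulic pressure lost) ≈ 0.1204.

0.1204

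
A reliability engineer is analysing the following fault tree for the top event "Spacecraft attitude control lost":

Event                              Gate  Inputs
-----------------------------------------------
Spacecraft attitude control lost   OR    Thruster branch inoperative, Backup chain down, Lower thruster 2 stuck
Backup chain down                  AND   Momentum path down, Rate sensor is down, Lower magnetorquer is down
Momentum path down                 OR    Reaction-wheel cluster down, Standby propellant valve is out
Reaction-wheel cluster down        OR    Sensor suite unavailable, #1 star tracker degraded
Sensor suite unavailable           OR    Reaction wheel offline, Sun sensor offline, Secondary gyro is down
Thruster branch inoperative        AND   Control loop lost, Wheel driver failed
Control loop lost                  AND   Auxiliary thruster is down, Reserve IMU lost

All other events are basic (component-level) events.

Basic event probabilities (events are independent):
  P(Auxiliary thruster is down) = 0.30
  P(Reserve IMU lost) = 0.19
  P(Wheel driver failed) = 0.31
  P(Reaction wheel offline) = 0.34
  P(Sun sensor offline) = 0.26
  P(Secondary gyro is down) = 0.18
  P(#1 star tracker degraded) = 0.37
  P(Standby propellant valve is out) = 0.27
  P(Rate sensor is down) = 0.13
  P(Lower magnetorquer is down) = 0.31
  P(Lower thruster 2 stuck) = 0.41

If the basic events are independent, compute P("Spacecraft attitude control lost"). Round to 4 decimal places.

0.4395

P(Control loop lost) [AND] = 0.30 × 0.19 = 0.057000
P(Thruster branch inoperative) [AND] = 0.057000 × 0.31 = 0.017670
P(Sensor suite unavailable) [OR] = 1 − (1−0.34) × (1−0.26) × (1−0.18) = 0.599512
P(Reaction-wheel cluster down) [OR] = 1 − (1−0.599512) × (1−0.37) = 0.747693
P(Momentum path down) [OR] = 1 − (1−0.747693) × (1−0.27) = 0.815816
P(Backup chain down) [AND] = 0.815816 × 0.13 × 0.31 = 0.032877
P(Spacecraft attitude control lost) [OR] = 1 − (1−0.017670) × (1−0.032877) × (1−0.41) = 0.439480
Rounded to 4 decimal places: P(Spacecraft attitude control lost) ≈ 0.4395.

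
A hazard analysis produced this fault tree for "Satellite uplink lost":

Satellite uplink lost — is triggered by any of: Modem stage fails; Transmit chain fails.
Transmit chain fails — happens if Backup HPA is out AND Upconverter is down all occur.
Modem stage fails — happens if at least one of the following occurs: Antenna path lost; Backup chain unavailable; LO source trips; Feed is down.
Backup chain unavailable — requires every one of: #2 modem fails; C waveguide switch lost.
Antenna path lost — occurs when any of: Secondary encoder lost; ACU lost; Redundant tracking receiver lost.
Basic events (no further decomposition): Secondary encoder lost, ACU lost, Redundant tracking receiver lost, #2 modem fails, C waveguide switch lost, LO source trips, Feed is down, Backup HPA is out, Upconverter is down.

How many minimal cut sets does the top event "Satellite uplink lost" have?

Antenna path lost [OR]: union of children's cut sets → 3 cut set(s).
Backup chain unavailable [AND]: one cut set from each child combined → 1 × 1 = 1 cut set(s).
Modem stage fails [OR]: union of children's cut sets → 6 cut set(s).
Transmit chain fails [AND]: one cut set from each child combined → 1 × 1 = 1 cut set(s).
Satellite uplink lost [OR]: union of children's cut sets → 7 cut set(s).
Minimal cut sets: {Secondary encoder lost}; {ACU lost}; {Redundant tracking receiver lost}; {#2 modem fails, C waveguide switch lost}; {LO source trips}; {Feed is down}; {Backup HPA is out, Upconverter is down}.

7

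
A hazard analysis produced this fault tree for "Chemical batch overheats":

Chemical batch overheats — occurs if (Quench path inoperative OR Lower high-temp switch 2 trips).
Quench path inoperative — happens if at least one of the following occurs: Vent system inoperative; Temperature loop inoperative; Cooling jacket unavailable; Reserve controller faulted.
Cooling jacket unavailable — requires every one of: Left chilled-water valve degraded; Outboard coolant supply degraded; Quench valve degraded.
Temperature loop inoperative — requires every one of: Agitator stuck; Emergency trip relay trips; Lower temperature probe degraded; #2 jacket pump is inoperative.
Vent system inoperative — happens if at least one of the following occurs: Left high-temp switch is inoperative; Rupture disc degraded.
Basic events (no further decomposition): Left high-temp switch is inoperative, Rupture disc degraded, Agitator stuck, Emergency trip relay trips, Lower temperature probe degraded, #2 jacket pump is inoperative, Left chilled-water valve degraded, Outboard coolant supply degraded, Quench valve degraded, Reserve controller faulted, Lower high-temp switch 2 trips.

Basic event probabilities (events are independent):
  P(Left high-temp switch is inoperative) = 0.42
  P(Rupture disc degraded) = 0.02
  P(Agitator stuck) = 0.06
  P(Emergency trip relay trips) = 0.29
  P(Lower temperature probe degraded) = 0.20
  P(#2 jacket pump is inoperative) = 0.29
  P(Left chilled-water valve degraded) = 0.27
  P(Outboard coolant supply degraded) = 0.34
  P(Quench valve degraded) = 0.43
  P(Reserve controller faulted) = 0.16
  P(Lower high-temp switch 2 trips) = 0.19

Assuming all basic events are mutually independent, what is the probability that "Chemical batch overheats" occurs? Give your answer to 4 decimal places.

0.6289

P(Vent system inoperative) [OR] = 1 − (1−0.42) × (1−0.02) = 0.431600
P(Temperature loop inoperative) [AND] = 0.06 × 0.29 × 0.20 × 0.29 = 0.001009
P(Cooling jacket unavailable) [AND] = 0.27 × 0.34 × 0.43 = 0.039474
P(Quench path inoperative) [OR] = 1 − (1−0.431600) × (1−0.001009) × (1−0.039474) × (1−0.16) = 0.541854
P(Chemical batch overheats) [OR] = 1 − (1−0.541854) × (1−0.19) = 0.628902
Rounded to 4 decimal places: P(Chemical batch overheats) ≈ 0.6289.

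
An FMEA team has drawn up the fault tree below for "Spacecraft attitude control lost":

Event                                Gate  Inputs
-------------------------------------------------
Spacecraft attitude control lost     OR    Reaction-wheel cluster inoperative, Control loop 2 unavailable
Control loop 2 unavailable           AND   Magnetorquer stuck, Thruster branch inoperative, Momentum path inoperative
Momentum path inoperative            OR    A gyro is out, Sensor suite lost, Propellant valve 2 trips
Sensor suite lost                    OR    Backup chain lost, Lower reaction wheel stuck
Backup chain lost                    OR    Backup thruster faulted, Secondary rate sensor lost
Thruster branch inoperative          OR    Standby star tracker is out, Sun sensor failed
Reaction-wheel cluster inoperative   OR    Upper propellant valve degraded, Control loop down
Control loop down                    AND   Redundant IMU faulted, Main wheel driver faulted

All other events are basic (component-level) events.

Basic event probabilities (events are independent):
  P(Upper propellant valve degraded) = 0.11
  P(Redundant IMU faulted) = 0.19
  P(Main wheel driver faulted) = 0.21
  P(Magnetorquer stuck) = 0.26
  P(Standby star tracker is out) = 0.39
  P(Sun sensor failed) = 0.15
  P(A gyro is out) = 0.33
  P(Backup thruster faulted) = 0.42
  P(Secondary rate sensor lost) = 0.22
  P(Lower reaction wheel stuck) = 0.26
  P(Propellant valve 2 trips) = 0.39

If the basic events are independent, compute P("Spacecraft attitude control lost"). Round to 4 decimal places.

P(Control loop down) [AND] = 0.19 × 0.21 = 0.039900
P(Reaction-wheel cluster inoperative) [OR] = 1 − (1−0.11) × (1−0.039900) = 0.145511
P(Thruster branch inoperative) [OR] = 1 − (1−0.39) × (1−0.15) = 0.481500
P(Backup chain lost) [OR] = 1 − (1−0.42) × (1−0.22) = 0.547600
P(Sensor suite lost) [OR] = 1 − (1−0.547600) × (1−0.26) = 0.665224
P(Momentum path inoperative) [OR] = 1 − (1−0.33) × (1−0.665224) × (1−0.39) = 0.863177
P(Control loop 2 unavailable) [AND] = 0.26 × 0.481500 × 0.863177 = 0.108061
P(Spacecraft attitude control lost) [OR] = 1 − (1−0.145511) × (1−0.108061) = 0.237848
Rounded to 4 decimal places: P(Spacecraft attitude control lost) ≈ 0.2378.

0.2378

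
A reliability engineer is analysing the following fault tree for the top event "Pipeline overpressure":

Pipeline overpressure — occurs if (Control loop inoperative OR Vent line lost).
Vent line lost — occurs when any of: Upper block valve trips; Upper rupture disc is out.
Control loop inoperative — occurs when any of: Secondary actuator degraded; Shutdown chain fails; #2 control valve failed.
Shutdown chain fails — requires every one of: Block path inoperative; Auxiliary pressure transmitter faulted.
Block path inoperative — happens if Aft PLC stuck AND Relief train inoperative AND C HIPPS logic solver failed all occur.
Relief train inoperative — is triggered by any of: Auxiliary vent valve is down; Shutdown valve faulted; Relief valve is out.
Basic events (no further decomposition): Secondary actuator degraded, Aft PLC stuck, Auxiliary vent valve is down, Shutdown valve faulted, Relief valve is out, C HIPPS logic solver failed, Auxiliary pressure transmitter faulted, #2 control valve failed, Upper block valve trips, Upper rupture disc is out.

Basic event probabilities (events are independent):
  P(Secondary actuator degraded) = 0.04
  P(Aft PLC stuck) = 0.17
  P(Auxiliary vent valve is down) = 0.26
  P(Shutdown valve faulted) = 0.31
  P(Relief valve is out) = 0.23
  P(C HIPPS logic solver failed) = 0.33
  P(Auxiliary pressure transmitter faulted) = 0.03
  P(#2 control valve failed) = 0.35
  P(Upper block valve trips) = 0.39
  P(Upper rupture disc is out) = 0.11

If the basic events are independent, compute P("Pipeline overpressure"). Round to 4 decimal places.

0.6616

P(Relief train inoperative) [OR] = 1 − (1−0.26) × (1−0.31) × (1−0.23) = 0.606838
P(Block path inoperative) [AND] = 0.17 × 0.606838 × 0.33 = 0.034044
P(Shutdown chain fails) [AND] = 0.034044 × 0.03 = 0.001021
P(Control loop inoperative) [OR] = 1 − (1−0.04) × (1−0.001021) × (1−0.35) = 0.376637
P(Vent line lost) [OR] = 1 − (1−0.39) × (1−0.11) = 0.457100
P(Pipeline overpressure) [OR] = 1 − (1−0.376637) × (1−0.457100) = 0.661576
Rounded to 4 decimal places: P(Pipeline overpressure) ≈ 0.6616.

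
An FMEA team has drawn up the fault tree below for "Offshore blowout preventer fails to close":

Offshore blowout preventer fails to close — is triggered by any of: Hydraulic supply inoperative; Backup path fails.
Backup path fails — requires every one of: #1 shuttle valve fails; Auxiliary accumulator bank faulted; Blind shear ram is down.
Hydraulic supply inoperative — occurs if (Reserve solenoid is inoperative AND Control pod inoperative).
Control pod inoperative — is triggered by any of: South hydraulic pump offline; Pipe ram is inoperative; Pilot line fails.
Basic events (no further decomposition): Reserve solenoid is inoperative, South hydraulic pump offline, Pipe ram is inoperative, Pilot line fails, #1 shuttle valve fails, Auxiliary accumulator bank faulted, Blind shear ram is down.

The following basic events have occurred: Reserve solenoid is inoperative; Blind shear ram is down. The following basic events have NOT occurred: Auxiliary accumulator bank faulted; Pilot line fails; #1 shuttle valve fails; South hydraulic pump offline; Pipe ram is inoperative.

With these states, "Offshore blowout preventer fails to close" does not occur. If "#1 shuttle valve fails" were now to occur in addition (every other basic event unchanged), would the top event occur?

Counterfactual: set "#1 shuttle valve fails" to occurred.
Control pod inoperative [OR]: South hydraulic pump offline=not, Pipe ram is inoperative=not, Pilot line fails=not → no input occurs → does not occur.
Hydraulic supply inoperative [AND]: Reserve solenoid is inoperative=occurs, Control pod inoperative=not → not all inputs occur → does not occur.
Backup path fails [AND]: #1 shuttle valve fails=occurs, Auxiliary accumulator bank faulted=not, Blind shear ram is down=occurs → not all inputs occur → does not occur.
Offshore blowout preventer fails to close [OR]: Hydraulic supply inoperative=not, Backup path fails=not → no input occurs → does not occur.

No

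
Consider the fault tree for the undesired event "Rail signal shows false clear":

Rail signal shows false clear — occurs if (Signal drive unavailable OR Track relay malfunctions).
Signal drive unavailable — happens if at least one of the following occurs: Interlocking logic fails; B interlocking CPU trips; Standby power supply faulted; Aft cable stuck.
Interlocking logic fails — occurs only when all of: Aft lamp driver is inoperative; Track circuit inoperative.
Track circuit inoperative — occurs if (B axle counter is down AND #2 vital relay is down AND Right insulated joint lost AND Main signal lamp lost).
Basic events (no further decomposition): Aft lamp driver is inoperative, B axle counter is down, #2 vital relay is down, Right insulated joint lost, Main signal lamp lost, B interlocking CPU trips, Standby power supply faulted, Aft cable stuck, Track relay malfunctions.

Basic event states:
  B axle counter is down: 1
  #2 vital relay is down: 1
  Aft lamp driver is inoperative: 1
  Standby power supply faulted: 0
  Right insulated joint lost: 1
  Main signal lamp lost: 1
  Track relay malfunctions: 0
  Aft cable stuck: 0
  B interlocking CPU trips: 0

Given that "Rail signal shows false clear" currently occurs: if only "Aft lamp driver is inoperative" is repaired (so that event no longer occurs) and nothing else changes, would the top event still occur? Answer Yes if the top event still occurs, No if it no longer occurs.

No

Counterfactual: set "Aft lamp driver is inoperative" to not occurred.
Track circuit inoperative [AND]: B axle counter is down=occurs, #2 vital relay is down=occurs, Right insulated joint lost=occurs, Main signal lamp lost=occurs → all inputs occur → occurs.
Interlocking logic fails [AND]: Aft lamp driver is inoperative=not, Track circuit inoperative=occurs → not all inputs occur → does not occur.
Signal drive unavailable [OR]: Interlocking logic fails=not, B interlocking CPU trips=not, Standby power supply faulted=not, Aft cable stuck=not → no input occurs → does not occur.
Rail signal shows false clear [OR]: Signal drive unavailable=not, Track relay malfunctions=not → no input occurs → does not occur.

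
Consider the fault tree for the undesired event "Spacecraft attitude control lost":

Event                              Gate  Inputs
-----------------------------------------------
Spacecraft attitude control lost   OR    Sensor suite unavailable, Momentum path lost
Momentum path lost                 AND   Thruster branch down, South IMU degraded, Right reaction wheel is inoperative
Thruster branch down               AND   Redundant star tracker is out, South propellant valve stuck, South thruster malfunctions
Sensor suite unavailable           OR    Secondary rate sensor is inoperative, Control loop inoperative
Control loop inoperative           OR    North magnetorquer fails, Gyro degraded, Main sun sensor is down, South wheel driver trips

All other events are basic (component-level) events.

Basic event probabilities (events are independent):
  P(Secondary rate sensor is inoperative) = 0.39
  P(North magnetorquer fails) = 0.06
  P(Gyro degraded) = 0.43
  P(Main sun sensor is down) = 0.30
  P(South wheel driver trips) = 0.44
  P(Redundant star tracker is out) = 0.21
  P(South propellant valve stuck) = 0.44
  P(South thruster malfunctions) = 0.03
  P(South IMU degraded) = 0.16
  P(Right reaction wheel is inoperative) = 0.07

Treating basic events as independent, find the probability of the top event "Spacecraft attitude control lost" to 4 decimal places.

0.8719

P(Control loop inoperative) [OR] = 1 − (1−0.06) × (1−0.43) × (1−0.30) × (1−0.44) = 0.789966
P(Sensor suite unavailable) [OR] = 1 − (1−0.39) × (1−0.789966) = 0.871879
P(Thruster branch down) [AND] = 0.21 × 0.44 × 0.03 = 0.002772
P(Momentum path lost) [AND] = 0.002772 × 0.16 × 0.07 = 0.000031
P(Spacecraft attitude control lost) [OR] = 1 − (1−0.871879) × (1−0.000031) = 0.871883
Rounded to 4 decimal places: P(Spacecraft attitude control lost) ≈ 0.8719.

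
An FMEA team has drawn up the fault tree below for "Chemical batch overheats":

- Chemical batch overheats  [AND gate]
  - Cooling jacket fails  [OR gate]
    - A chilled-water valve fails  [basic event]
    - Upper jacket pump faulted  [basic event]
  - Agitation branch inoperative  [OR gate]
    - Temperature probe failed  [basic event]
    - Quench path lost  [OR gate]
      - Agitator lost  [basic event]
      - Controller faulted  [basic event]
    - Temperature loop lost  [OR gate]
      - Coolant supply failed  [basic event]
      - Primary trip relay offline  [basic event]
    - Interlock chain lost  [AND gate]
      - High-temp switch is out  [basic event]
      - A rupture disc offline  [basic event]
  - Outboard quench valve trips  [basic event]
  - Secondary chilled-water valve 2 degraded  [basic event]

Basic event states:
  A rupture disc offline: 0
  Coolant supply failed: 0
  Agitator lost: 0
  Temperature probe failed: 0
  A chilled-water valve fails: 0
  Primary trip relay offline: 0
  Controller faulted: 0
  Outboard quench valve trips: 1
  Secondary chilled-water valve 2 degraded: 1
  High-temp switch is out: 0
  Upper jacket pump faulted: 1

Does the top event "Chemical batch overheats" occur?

Cooling jacket fails [OR]: A chilled-water valve fails=not, Upper jacket pump faulted=occurs → at least one input occurs → occurs.
Quench path lost [OR]: Agitator lost=not, Controller faulted=not → no input occurs → does not occur.
Temperature loop lost [OR]: Coolant supply failed=not, Primary trip relay offline=not → no input occurs → does not occur.
Interlock chain lost [AND]: High-temp switch is out=not, A rupture disc offline=not → not all inputs occur → does not occur.
Agitation branch inoperative [OR]: Temperature probe failed=not, Quench path lost=not, Temperature loop lost=not, Interlock chain lost=not → no input occurs → does not occur.
Chemical batch overheats [AND]: Cooling jacket fails=occurs, Agitation branch inoperative=not, Outboard quench valve trips=occurs, Secondary chilled-water valve 2 degraded=occurs → not all inputs occur → does not occur.

No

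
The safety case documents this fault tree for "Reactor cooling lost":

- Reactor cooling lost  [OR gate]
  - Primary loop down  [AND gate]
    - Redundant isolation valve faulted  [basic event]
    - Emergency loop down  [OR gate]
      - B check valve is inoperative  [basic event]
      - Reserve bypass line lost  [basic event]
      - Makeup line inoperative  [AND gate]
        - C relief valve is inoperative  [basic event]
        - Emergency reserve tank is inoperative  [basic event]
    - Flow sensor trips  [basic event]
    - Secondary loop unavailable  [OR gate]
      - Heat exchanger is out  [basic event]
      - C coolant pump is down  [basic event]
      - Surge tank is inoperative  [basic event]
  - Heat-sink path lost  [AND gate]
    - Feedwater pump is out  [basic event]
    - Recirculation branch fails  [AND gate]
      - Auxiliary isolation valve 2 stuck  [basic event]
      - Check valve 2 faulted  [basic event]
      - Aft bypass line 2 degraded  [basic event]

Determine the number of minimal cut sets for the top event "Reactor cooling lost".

Makeup line inoperative [AND]: one cut set from each child combined → 1 × 1 = 1 cut set(s).
Emergency loop down [OR]: union of children's cut sets → 3 cut set(s).
Secondary loop unavailable [OR]: union of children's cut sets → 3 cut set(s).
Primary loop down [AND]: one cut set from each child combined → 1 × 3 × 1 × 3 = 9 cut set(s).
Recirculation branch fails [AND]: one cut set from each child combined → 1 × 1 × 1 = 1 cut set(s).
Heat-sink path lost [AND]: one cut set from each child combined → 1 × 1 = 1 cut set(s).
Reactor cooling lost [OR]: union of children's cut sets → 10 cut set(s).
Minimal cut sets: {B check valve is inoperative, Flow sensor trips, Heat exchanger is out, Redundant isolation valve faulted}; {B check valve is inoperative, C coolant pump is down, Flow sensor trips, Redundant isolation valve faulted}; {B check valve is inoperative, Flow sensor trips, Redundant isolation valve faulted, Surge tank is inoperative}; {Flow sensor trips, Heat exchanger is out, Redundant isolation valve faulted, Reserve bypass line lost}; {C coolant pump is down, Flow sensor trips, Redundant isolation valve faulted, Reserve bypass line lost}; {Flow sensor trips, Redundant isolation valve faulted, Reserve bypass line lost, Surge tank is inoperative}; {C relief valve is inoperative, Emergency reserve tank is inoperative, Flow sensor trips, Heat exchanger is out, Redundant isolation valve faulted}; {C coolant pump is down, C relief valve is inoperative, Emergency reserve tank is inoperative, Flow sensor trips, Redundant isolation valve faulted}; {C relief valve is inoperative, Emergency reserve tank is inoperative, Flow sensor trips, Redundant isolation valve faulted, Surge tank is inoperative}; {Aft bypass line 2 degraded, Auxiliary isolation valve 2 stuck, Check valve 2 faulted, Feedwater pump is out}.

10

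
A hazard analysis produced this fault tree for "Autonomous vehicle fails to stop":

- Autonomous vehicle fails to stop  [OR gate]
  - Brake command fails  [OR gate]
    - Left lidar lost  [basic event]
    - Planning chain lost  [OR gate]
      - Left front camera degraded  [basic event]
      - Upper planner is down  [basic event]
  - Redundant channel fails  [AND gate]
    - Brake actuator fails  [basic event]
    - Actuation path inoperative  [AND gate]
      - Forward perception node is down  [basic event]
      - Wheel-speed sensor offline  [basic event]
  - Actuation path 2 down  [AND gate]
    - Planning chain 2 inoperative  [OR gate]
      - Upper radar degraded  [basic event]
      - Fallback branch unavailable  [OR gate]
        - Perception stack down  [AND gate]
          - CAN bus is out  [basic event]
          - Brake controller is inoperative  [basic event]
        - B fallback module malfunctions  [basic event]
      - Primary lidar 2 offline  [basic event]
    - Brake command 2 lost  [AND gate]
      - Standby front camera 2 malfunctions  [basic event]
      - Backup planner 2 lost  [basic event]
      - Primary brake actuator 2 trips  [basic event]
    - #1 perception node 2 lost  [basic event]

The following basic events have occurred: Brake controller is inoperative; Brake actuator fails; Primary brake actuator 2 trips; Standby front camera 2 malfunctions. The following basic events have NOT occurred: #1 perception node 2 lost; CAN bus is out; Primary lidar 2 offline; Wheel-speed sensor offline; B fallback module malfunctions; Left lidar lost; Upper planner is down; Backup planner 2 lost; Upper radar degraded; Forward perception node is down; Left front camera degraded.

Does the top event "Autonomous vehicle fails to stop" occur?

No

Planning chain lost [OR]: Left front camera degraded=not, Upper planner is down=not → no input occurs → does not occur.
Brake command fails [OR]: Left lidar lost=not, Planning chain lost=not → no input occurs → does not occur.
Actuation path inoperative [AND]: Forward perception node is down=not, Wheel-speed sensor offline=not → not all inputs occur → does not occur.
Redundant channel fails [AND]: Brake actuator fails=occurs, Actuation path inoperative=not → not all inputs occur → does not occur.
Perception stack down [AND]: CAN bus is out=not, Brake controller is inoperative=occurs → not all inputs occur → does not occur.
Fallback branch unavailable [OR]: Perception stack down=not, B fallback module malfunctions=not → no input occurs → does not occur.
Planning chain 2 inoperative [OR]: Upper radar degraded=not, Fallback branch unavailable=not, Primary lidar 2 offline=not → no input occurs → does not occur.
Brake command 2 lost [AND]: Standby front camera 2 malfunctions=occurs, Backup planner 2 lost=not, Primary brake actuator 2 trips=occurs → not all inputs occur → does not occur.
Actuation path 2 down [AND]: Planning chain 2 inoperative=not, Brake command 2 lost=not, #1 perception node 2 lost=not → not all inputs occur → does not occur.
Autonomous vehicle fails to stop [OR]: Brake command fails=not, Redundant channel fails=not, Actuation path 2 down=not → no input occurs → does not occur.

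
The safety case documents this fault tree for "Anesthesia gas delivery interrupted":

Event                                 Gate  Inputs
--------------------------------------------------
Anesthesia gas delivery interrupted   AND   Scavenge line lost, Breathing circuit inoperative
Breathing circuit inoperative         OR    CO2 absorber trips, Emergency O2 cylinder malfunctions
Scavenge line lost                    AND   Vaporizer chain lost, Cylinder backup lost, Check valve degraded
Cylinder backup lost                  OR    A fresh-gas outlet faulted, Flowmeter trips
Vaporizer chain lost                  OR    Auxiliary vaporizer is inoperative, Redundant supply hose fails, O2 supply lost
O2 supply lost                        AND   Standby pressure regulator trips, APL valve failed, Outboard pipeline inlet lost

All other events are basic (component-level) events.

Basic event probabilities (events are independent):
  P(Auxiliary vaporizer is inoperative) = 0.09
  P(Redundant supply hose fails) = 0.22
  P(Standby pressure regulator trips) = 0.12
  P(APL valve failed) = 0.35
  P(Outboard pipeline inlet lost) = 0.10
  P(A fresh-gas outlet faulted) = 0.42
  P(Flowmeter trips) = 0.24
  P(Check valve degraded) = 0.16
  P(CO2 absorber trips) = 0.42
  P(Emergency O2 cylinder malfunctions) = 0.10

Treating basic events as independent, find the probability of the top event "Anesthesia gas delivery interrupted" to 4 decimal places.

P(O2 supply lost) [AND] = 0.12 × 0.35 × 0.10 = 0.004200
P(Vaporizer chain lost) [OR] = 1 − (1−0.09) × (1−0.22) × (1−0.004200) = 0.293181
P(Cylinder backup lost) [OR] = 1 − (1−0.42) × (1−0.24) = 0.559200
P(Scavenge line lost) [AND] = 0.293181 × 0.559200 × 0.16 = 0.026231
P(Breathing circuit inoperative) [OR] = 1 − (1−0.42) × (1−0.10) = 0.478000
P(Anesthesia gas delivery interrupted) [AND] = 0.026231 × 0.478000 = 0.012538
Rounded to 4 decimal places: P(Anesthesia gas delivery interrupted) ≈ 0.0125.

0.0125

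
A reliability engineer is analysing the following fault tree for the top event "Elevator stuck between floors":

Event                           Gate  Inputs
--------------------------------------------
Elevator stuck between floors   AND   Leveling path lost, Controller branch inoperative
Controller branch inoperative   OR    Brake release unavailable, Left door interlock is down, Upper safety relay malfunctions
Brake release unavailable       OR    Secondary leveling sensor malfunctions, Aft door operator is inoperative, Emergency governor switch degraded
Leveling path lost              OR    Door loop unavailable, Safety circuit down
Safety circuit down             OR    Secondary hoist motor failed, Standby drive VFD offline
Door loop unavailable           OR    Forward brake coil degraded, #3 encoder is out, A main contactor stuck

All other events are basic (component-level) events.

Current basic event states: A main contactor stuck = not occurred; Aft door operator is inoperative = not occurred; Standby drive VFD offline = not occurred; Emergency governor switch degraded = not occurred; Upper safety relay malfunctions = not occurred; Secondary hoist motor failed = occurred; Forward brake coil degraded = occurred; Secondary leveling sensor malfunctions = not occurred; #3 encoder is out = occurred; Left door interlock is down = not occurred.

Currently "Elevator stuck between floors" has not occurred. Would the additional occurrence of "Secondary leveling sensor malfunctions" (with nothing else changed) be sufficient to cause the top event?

Counterfactual: set "Secondary leveling sensor malfunctions" to occurred.
Door loop unavailable [OR]: Forward brake coil degraded=occurs, #3 encoder is out=occurs, A main contactor stuck=not → at least one input occurs → occurs.
Safety circuit down [OR]: Secondary hoist motor failed=occurs, Standby drive VFD offline=not → at least one input occurs → occurs.
Leveling path lost [OR]: Door loop unavailable=occurs, Safety circuit down=occurs → at least one input occurs → occurs.
Brake release unavailable [OR]: Secondary leveling sensor malfunctions=occurs, Aft door operator is inoperative=not, Emergency governor switch degraded=not → at least one input occurs → occurs.
Controller branch inoperative [OR]: Brake release unavailable=occurs, Left door interlock is down=not, Upper safety relay malfunctions=not → at least one input occurs → occurs.
Elevator stuck between floors [AND]: Leveling path lost=occurs, Controller branch inoperative=occurs → all inputs occur → occurs.

Yes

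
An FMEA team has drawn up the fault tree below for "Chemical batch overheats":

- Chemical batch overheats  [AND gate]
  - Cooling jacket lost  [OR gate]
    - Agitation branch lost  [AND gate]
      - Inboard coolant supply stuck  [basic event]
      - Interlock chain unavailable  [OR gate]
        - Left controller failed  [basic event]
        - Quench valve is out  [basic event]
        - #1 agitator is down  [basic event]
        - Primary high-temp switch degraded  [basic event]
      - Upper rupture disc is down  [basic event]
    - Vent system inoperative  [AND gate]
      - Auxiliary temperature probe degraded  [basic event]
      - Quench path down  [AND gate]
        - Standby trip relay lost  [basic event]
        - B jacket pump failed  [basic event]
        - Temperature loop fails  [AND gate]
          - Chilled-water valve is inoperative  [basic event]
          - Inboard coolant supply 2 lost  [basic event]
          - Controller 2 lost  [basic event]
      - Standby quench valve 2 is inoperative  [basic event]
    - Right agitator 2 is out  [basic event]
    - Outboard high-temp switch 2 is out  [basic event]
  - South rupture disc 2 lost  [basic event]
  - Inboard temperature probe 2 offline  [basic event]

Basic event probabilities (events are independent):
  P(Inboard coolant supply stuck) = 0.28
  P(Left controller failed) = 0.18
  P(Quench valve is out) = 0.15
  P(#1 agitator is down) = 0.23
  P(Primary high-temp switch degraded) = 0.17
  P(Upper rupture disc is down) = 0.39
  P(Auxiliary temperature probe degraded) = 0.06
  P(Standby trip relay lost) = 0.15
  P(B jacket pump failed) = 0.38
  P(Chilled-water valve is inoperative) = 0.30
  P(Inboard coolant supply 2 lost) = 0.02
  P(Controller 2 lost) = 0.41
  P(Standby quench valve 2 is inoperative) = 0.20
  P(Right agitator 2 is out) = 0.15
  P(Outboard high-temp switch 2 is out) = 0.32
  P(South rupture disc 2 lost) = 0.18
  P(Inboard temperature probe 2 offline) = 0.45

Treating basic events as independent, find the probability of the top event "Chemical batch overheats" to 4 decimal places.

0.0370

P(Interlock chain unavailable) [OR] = 1 − (1−0.18) × (1−0.15) × (1−0.23) × (1−0.17) = 0.554547
P(Agitation branch lost) [AND] = 0.28 × 0.554547 × 0.39 = 0.060557
P(Temperature loop fails) [AND] = 0.30 × 0.02 × 0.41 = 0.002460
P(Quench path down) [AND] = 0.15 × 0.38 × 0.002460 = 0.000140
P(Vent system inoperative) [AND] = 0.06 × 0.000140 × 0.20 = 0.000002
P(Cooling jacket lost) [OR] = 1 − (1−0.060557) × (1−0.000002) × (1−0.15) × (1−0.32) = 0.457003
P(Chemical batch overheats) [AND] = 0.457003 × 0.18 × 0.45 = 0.037017
Rounded to 4 decimal places: P(Chemical batch overheats) ≈ 0.0370.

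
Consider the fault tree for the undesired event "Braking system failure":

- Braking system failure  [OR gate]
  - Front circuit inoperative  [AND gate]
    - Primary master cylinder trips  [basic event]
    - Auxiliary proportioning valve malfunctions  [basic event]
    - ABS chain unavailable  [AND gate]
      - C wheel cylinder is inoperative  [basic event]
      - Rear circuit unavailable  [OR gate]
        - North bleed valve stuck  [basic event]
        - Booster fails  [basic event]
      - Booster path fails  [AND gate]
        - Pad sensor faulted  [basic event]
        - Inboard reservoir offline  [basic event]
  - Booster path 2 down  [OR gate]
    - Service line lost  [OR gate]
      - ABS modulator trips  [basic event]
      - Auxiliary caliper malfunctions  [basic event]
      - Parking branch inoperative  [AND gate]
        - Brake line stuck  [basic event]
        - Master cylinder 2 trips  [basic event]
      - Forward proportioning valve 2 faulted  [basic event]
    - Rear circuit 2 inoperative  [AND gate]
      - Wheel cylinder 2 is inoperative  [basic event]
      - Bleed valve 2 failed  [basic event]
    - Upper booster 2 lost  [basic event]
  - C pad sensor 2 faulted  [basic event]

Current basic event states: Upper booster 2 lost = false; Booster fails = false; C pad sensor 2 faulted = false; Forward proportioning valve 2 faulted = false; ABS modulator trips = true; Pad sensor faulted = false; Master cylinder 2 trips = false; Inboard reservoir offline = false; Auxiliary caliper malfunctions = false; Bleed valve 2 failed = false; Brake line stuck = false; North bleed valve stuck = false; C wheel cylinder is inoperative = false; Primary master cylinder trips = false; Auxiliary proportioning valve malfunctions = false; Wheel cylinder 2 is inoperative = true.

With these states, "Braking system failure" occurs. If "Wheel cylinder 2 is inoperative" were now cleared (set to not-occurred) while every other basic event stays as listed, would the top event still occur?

Counterfactual: set "Wheel cylinder 2 is inoperative" to not occurred.
Rear circuit unavailable [OR]: North bleed valve stuck=not, Booster fails=not → no input occurs → does not occur.
Booster path fails [AND]: Pad sensor faulted=not, Inboard reservoir offline=not → not all inputs occur → does not occur.
ABS chain unavailable [AND]: C wheel cylinder is inoperative=not, Rear circuit unavailable=not, Booster path fails=not → not all inputs occur → does not occur.
Front circuit inoperative [AND]: Primary master cylinder trips=not, Auxiliary proportioning valve malfunctions=not, ABS chain unavailable=not → not all inputs occur → does not occur.
Parking branch inoperative [AND]: Brake line stuck=not, Master cylinder 2 trips=not → not all inputs occur → does not occur.
Service line lost [OR]: ABS modulator trips=occurs, Auxiliary caliper malfunctions=not, Parking branch inoperative=not, Forward proportioning valve 2 faulted=not → at least one input occurs → occurs.
Rear circuit 2 inoperative [AND]: Wheel cylinder 2 is inoperative=not, Bleed valve 2 failed=not → not all inputs occur → does not occur.
Booster path 2 down [OR]: Service line lost=occurs, Rear circuit 2 inoperative=not, Upper booster 2 lost=not → at least one input occurs → occurs.
Braking system failure [OR]: Front circuit inoperative=not, Booster path 2 down=occurs, C pad sensor 2 faulted=not → at least one input occurs → occurs.

Yes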